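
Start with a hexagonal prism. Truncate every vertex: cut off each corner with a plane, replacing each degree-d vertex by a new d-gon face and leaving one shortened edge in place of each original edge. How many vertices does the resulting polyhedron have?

The base solid has V = 12, E = 18, F = 8.
Truncation replaces each original edge-end by a new vertex, so V′ = 2E = 36.
Each original edge survives, and each old vertex of degree d contributes d new edges; summing degrees gives Σd = 2E, so E′ = E + 2E = 3E = 54.
Each original face survives and each original vertex becomes one new face: F′ = F + V = 20.

36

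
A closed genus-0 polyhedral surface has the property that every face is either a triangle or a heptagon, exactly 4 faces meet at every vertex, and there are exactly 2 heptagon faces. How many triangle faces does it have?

Let x be the number of triangles; then F = 2 + x.
Edge–face incidences: 2E = 7·2 + 3·x = 14 + 3x.
Every vertex has degree 4, so 4V = 2E.
Euler: V − E + F = 2 ⇒ (2E)/4 − E + (2 + x) = 2.
Multiply by 8: 2·(2E) − 4·(2E) + 8·(2 + x) = 16, i.e. 16 + 8x − 2·(14 + 3x) = 16.
Collecting terms: 2x − 12 = 16, so 2x = 28, so x = 14.
Then 2E = 14 + 3·14 = 56, so E = 28, V = 2E/4 = 14, F = 2 + 14 = 16.

14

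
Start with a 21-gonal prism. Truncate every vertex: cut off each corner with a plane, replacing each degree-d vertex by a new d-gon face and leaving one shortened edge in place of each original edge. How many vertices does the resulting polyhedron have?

The base solid has V = 42, E = 63, F = 23.
Truncation replaces each original edge-end by a new vertex, so V′ = 2E = 126.
Each original edge survives, and each old vertex of degree d contributes d new edges; summing degrees gives Σd = 2E, so E′ = E + 2E = 3E = 189.
Each original face survives and each original vertex becomes one new face: F′ = F + V = 65.

126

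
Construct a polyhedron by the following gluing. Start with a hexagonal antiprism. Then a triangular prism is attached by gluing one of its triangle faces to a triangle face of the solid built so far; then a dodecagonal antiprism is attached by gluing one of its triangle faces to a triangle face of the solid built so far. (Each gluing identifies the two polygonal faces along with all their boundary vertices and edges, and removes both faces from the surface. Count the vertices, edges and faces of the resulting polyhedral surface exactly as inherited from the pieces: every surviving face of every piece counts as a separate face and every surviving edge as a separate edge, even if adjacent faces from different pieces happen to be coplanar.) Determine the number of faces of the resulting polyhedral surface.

A hexagonal antiprism: V=12, E=24, F=14.
Attach a triangular prism (V=6, E=9, F=5) along a 3-gon: merge 3 vertices and 3 edges, delete both glued faces → V=15, E=30, F=17.
Attach a dodecagonal antiprism (V=24, E=48, F=26) along a 3-gon: merge 3 vertices and 3 edges, delete both glued faces → V=36, E=75, F=41.
Check: V − E + F = 36 − 75 + 41 = 2.

41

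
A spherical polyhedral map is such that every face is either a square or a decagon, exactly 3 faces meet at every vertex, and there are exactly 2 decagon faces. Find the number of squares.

10

Let x be the number of squares; then F = 2 + x.
Edge–face incidences: 2E = 10·2 + 4·x = 20 + 4x.
Every vertex has degree 3, so 3V = 2E.
Euler: V − E + F = 2 ⇒ (2E)/3 − E + (2 + x) = 2.
Multiply by 6: 2·(2E) − 3·(2E) + 6·(2 + x) = 12, i.e. 12 + 6x − (20 + 4x) = 12.
Collecting terms: 2x − 8 = 12, so 2x = 20, so x = 10.
Then 2E = 20 + 4·10 = 60, so E = 30, V = 2E/3 = 20, F = 2 + 10 = 12.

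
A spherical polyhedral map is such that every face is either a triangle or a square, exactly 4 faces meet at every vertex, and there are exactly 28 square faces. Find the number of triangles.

8

Let x be the number of triangles; then F = 28 + x.
Edge–face incidences: 2E = 4·28 + 3·x = 112 + 3x.
Every vertex has degree 4, so 4V = 2E.
Euler: V − E + F = 2 ⇒ (2E)/4 − E + (28 + x) = 2.
Multiply by 8: 2·(2E) − 4·(2E) + 8·(28 + x) = 16, i.e. 224 + 8x − 2·(112 + 3x) = 16.
Collecting terms: 2x = 16, so x = 8.
Then 2E = 112 + 3·8 = 136, so E = 68, V = 2E/4 = 34, F = 28 + 8 = 36.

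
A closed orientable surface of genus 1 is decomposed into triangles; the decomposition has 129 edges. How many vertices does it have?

χ = 2 − 2·1 = 0, and every face is a triangle so 3F = 2E.
F = 2E/3 = 86. Then V = 0 + E − F = 0 + 129 − 86 = 43.

43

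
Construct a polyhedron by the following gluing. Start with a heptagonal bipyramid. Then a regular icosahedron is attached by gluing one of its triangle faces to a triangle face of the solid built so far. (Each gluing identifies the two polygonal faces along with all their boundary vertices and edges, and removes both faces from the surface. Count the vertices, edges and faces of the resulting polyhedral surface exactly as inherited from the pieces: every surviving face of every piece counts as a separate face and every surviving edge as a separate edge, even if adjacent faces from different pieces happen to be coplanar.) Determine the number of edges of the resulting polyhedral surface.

48

A heptagonal bipyramid: V=9, E=21, F=14.
Attach a regular icosahedron (V=12, E=30, F=20) along a 3-gon: merge 3 vertices and 3 edges, delete both glued faces → V=18, E=48, F=32.
Check: V − E + F = 18 − 48 + 32 = 2.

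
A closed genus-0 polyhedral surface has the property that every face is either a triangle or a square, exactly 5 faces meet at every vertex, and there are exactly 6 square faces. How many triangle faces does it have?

Let x be the number of triangles; then F = 6 + x.
Edge–face incidences: 2E = 4·6 + 3·x = 24 + 3x.
Every vertex has degree 5, so 5V = 2E.
Euler: V − E + F = 2 ⇒ (2E)/5 − E + (6 + x) = 2.
Multiply by 10: 2·(2E) − 5·(2E) + 10·(6 + x) = 20, i.e. 60 + 10x − 3·(24 + 3x) = 20.
Collecting terms: x − 12 = 20, so x = 32.
Then 2E = 24 + 3·32 = 120, so E = 60, V = 2E/5 = 24, F = 6 + 32 = 38.

32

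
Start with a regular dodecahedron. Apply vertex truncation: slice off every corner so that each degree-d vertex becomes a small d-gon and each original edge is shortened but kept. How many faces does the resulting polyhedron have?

The base solid has V = 20, E = 30, F = 12.
Truncation replaces each original edge-end by a new vertex, so V′ = 2E = 60.
Each original edge survives, and each old vertex of degree d contributes d new edges; summing degrees gives Σd = 2E, so E′ = E + 2E = 3E = 90.
Each original face survives and each original vertex becomes one new face: F′ = F + V = 32.

32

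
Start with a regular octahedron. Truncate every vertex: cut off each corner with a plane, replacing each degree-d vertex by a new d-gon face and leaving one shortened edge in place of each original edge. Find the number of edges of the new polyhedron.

36

The base solid has V = 6, E = 12, F = 8.
Truncation replaces each original edge-end by a new vertex, so V′ = 2E = 24.
Each original edge survives, and each old vertex of degree d contributes d new edges; summing degrees gives Σd = 2E, so E′ = E + 2E = 3E = 36.
Each original face survives and each original vertex becomes one new face: F′ = F + V = 14.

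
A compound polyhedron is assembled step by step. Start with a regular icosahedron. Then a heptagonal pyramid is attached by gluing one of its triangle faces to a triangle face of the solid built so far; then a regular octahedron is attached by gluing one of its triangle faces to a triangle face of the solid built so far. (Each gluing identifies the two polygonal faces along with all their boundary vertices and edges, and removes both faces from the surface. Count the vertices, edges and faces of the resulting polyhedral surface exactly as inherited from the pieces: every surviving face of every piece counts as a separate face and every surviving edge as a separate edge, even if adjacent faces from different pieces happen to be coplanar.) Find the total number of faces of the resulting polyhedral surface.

32

A regular icosahedron: V=12, E=30, F=20.
Attach a heptagonal pyramid (V=8, E=14, F=8) along a 3-gon: merge 3 vertices and 3 edges, delete both glued faces → V=17, E=41, F=26.
Attach a regular octahedron (V=6, E=12, F=8) along a 3-gon: merge 3 vertices and 3 edges, delete both glued faces → V=20, E=50, F=32.
Check: V − E + F = 20 − 50 + 32 = 2.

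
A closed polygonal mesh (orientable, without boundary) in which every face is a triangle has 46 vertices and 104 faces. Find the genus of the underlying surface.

Every face is a triangle, so 2E = 3·104 = 312, giving E = 156.
χ = V − E + F = 46 − 156 + 104 = -6.
For a closed orientable surface χ = 2 − 2g, so g = (2 − (-6))/2 = 4.

4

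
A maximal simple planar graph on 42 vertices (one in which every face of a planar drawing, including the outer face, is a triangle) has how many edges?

In a plane triangulation 3F = 2E and V − E + F = 2, so E = 3V − 6 = 3·42 − 6 = 120.

120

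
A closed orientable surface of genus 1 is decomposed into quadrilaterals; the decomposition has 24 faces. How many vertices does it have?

χ = 2 − 2·1 = 0, and every face is a square so 4F = 2E.
E = 4·24/2 = 48. Then V = 0 + E − F = 0 + 48 − 24 = 24.

24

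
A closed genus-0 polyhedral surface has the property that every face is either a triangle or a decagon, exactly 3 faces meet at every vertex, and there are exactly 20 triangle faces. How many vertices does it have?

60

Let x be the number of decagons; then F = 20 + x.
Edge–face incidences: 2E = 3·20 + 10·x = 60 + 10x.
Every vertex has degree 3, so 3V = 2E.
Euler: V − E + F = 2 ⇒ (2E)/3 − E + (20 + x) = 2.
Multiply by 6: 2·(2E) − 3·(2E) + 6·(20 + x) = 12, i.e. 120 + 6x − (60 + 10x) = 12.
Collecting terms: −4x + 60 = 12, so −4x = −48, so x = 12.
Then 2E = 60 + 10·12 = 180, so E = 90, V = 2E/3 = 60, F = 20 + 12 = 32.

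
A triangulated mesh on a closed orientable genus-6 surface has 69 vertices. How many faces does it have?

χ = 2 − 2·6 = -10, and every face is a triangle so 3F = 2E.
V − E + F = -10 with E = 3F/2 gives 69 − (3/2 − 1)·F = -10, so F = 158 and E = 237.

158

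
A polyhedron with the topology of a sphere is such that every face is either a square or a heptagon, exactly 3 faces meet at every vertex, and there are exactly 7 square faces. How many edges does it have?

Let x be the number of heptagons; then F = 7 + x.
Edge–face incidences: 2E = 4·7 + 7·x = 28 + 7x.
Every vertex has degree 3, so 3V = 2E.
Euler: V − E + F = 2 ⇒ (2E)/3 − E + (7 + x) = 2.
Multiply by 6: 2·(2E) − 3·(2E) + 6·(7 + x) = 12, i.e. 42 + 6x − (28 + 7x) = 12.
Collecting terms: −x + 14 = 12, so −x = −2, so x = 2.
Then 2E = 28 + 7·2 = 42, so E = 21, V = 2E/3 = 14, F = 7 + 2 = 9.

21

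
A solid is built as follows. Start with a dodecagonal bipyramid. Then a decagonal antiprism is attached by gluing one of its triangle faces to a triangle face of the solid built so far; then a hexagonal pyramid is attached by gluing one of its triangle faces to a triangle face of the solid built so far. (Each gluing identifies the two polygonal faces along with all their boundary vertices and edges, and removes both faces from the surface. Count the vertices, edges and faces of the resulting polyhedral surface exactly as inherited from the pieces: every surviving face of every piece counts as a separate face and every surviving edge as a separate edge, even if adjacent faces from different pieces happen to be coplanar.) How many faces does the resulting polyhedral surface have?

49

A dodecagonal bipyramid: V=14, E=36, F=24.
Attach a decagonal antiprism (V=20, E=40, F=22) along a 3-gon: merge 3 vertices and 3 edges, delete both glued faces → V=31, E=73, F=44.
Attach a hexagonal pyramid (V=7, E=12, F=7) along a 3-gon: merge 3 vertices and 3 edges, delete both glued faces → V=35, E=82, F=49.
Check: V − E + F = 35 − 82 + 49 = 2.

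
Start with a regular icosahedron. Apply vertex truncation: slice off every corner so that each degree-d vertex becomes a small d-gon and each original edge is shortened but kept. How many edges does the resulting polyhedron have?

The base solid has V = 12, E = 30, F = 20.
Truncation replaces each original edge-end by a new vertex, so V′ = 2E = 60.
Each original edge survives, and each old vertex of degree d contributes d new edges; summing degrees gives Σd = 2E, so E′ = E + 2E = 3E = 90.
Each original face survives and each original vertex becomes one new face: F′ = F + V = 32.

90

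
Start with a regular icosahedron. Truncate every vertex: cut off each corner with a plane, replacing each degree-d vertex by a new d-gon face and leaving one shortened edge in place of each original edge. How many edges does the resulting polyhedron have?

The base solid has V = 12, E = 30, F = 20.
Truncation replaces each original edge-end by a new vertex, so V′ = 2E = 60.
Each original edge survives, and each old vertex of degree d contributes d new edges; summing degrees gives Σd = 2E, so E′ = E + 2E = 3E = 90.
Each original face survives and each original vertex becomes one new face: F′ = F + V = 32.

90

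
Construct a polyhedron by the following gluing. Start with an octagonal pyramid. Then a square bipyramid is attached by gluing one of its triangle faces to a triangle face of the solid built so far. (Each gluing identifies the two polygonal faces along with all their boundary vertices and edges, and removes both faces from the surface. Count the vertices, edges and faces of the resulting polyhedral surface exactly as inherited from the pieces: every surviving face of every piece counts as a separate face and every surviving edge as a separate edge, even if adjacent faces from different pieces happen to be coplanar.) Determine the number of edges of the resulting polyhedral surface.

An octagonal pyramid: V=9, E=16, F=9.
Attach a square bipyramid (V=6, E=12, F=8) along a 3-gon: merge 3 vertices and 3 edges, delete both glued faces → V=12, E=25, F=15.
Check: V − E + F = 12 − 25 + 15 = 2.

25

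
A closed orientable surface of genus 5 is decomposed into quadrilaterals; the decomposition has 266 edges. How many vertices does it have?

125

χ = 2 − 2·5 = -8, and every face is a square so 4F = 2E.
F = 2E/4 = 133. Then V = -8 + E − F = -8 + 266 − 133 = 125.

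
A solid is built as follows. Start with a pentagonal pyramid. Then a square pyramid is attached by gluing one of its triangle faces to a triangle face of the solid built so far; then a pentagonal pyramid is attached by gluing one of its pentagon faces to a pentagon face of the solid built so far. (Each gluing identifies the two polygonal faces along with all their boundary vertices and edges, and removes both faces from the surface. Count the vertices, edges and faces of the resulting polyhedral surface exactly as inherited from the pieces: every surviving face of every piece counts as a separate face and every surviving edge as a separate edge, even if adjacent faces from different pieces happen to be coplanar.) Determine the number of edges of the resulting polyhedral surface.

A pentagonal pyramid: V=6, E=10, F=6.
Attach a square pyramid (V=5, E=8, F=5) along a 3-gon: merge 3 vertices and 3 edges, delete both glued faces → V=8, E=15, F=9.
Attach a pentagonal pyramid (V=6, E=10, F=6) along a 5-gon: merge 5 vertices and 5 edges, delete both glued faces → V=9, E=20, F=13.
Check: V − E + F = 9 − 20 + 13 = 2.

20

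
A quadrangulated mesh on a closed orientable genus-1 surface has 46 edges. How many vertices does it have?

χ = 2 − 2·1 = 0, and every face is a square so 4F = 2E.
F = 2E/4 = 23. Then V = 0 + E − F = 0 + 46 − 23 = 23.

23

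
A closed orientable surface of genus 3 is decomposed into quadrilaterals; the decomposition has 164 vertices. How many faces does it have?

168

χ = 2 − 2·3 = -4, and every face is a square so 4F = 2E.
V − E + F = -4 with E = 4F/2 gives 164 − (4/2 − 1)·F = -4, so F = 168 and E = 336.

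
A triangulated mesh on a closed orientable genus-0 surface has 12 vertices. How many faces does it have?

χ = 2 − 2·0 = 2, and every face is a triangle so 3F = 2E.
V − E + F = 2 with E = 3F/2 gives 12 − (3/2 − 1)·F = 2, so F = 20 and E = 30.

20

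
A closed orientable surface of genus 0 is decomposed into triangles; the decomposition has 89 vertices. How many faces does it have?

174

χ = 2 − 2·0 = 2, and every face is a triangle so 3F = 2E.
V − E + F = 2 with E = 3F/2 gives 89 − (3/2 − 1)·F = 2, so F = 174 and E = 261.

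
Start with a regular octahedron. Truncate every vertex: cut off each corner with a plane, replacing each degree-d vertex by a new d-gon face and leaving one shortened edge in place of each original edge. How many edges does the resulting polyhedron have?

36

The base solid has V = 6, E = 12, F = 8.
Truncation replaces each original edge-end by a new vertex, so V′ = 2E = 24.
Each original edge survives, and each old vertex of degree d contributes d new edges; summing degrees gives Σd = 2E, so E′ = E + 2E = 3E = 36.
Each original face survives and each original vertex becomes one new face: F′ = F + V = 14.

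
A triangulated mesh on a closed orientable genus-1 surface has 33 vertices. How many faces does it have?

66

χ = 2 − 2·1 = 0, and every face is a triangle so 3F = 2E.
V − E + F = 0 with E = 3F/2 gives 33 − (3/2 − 1)·F = 0, so F = 66 and E = 99.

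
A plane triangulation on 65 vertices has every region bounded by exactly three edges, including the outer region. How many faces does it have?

In a plane triangulation 3F = 2E and V − E + F = 2, so F = 2V − 4 = 2·65 − 4 = 126.

126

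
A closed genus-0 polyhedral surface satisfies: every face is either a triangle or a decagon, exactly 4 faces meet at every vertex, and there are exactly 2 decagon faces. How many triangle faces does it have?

Let x be the number of triangles; then F = 2 + x.
Edge–face incidences: 2E = 10·2 + 3·x = 20 + 3x.
Every vertex has degree 4, so 4V = 2E.
Euler: V − E + F = 2 ⇒ (2E)/4 − E + (2 + x) = 2.
Multiply by 8: 2·(2E) − 4·(2E) + 8·(2 + x) = 16, i.e. 16 + 8x − 2·(20 + 3x) = 16.
Collecting terms: 2x − 24 = 16, so 2x = 40, so x = 20.
Then 2E = 20 + 3·20 = 80, so E = 40, V = 2E/4 = 20, F = 2 + 20 = 22.

20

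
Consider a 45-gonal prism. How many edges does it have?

A prism on an n-gon has two n-gon bases and n rectangular sides: V = 2·45 = 90, E = 3·45 = 135, F = 45 + 2 = 47.

135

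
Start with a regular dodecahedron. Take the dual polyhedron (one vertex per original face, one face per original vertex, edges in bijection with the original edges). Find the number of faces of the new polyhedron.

The base solid has V = 20, E = 30, F = 12.
The dual swaps V and F and preserves E: V′ = F = 12, E′ = E = 30, F′ = V = 20.

20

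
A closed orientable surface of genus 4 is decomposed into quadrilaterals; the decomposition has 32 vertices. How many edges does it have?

76

χ = 2 − 2·4 = -6, and every face is a square so 4F = 2E.
V − E + F = -6 with E = 4F/2 gives 32 − (4/2 − 1)·F = -6, so F = 38 and E = 76.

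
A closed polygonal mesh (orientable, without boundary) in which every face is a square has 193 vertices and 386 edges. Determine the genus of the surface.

1

Every face is a square and each edge borders two faces, so 4F = 2·386, giving F = 193.
χ = V − E + F = 193 − 386 + 193 = 0.
For a closed orientable surface χ = 2 − 2g, so g = (2 − (0))/2 = 1.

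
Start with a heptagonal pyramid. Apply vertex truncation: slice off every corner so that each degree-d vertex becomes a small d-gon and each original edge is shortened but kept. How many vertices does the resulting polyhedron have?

The base solid has V = 8, E = 14, F = 8.
Truncation replaces each original edge-end by a new vertex, so V′ = 2E = 28.
Each original edge survives, and each old vertex of degree d contributes d new edges; summing degrees gives Σd = 2E, so E′ = E + 2E = 3E = 42.
Each original face survives and each original vertex becomes one new face: F′ = F + V = 16.

28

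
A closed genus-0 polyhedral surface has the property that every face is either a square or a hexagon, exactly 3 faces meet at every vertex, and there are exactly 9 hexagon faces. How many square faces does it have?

Let x be the number of squares; then F = 9 + x.
Edge–face incidences: 2E = 6·9 + 4·x = 54 + 4x.
Every vertex has degree 3, so 3V = 2E.
Euler: V − E + F = 2 ⇒ (2E)/3 − E + (9 + x) = 2.
Multiply by 6: 2·(2E) − 3·(2E) + 6·(9 + x) = 12, i.e. 54 + 6x − (54 + 4x) = 12.
Collecting terms: 2x = 12, so x = 6.
Then 2E = 54 + 4·6 = 78, so E = 39, V = 2E/3 = 26, F = 9 + 6 = 15.

6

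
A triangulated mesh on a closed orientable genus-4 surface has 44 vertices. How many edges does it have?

χ = 2 − 2·4 = -6, and every face is a triangle so 3F = 2E.
V − E + F = -6 with E = 3F/2 gives 44 − (3/2 − 1)·F = -6, so F = 100 and E = 150.

150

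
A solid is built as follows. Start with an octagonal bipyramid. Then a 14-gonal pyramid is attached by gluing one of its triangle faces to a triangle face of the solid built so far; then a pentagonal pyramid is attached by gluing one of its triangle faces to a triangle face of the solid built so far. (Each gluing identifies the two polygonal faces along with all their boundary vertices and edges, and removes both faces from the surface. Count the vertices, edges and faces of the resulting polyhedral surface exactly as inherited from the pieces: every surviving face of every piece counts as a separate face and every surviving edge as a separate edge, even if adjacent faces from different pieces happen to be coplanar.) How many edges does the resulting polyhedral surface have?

56

An octagonal bipyramid: V=10, E=24, F=16.
Attach a 14-gonal pyramid (V=15, E=28, F=15) along a 3-gon: merge 3 vertices and 3 edges, delete both glued faces → V=22, E=49, F=29.
Attach a pentagonal pyramid (V=6, E=10, F=6) along a 3-gon: merge 3 vertices and 3 edges, delete both glued faces → V=25, E=56, F=33.
Check: V − E + F = 25 − 56 + 33 = 2.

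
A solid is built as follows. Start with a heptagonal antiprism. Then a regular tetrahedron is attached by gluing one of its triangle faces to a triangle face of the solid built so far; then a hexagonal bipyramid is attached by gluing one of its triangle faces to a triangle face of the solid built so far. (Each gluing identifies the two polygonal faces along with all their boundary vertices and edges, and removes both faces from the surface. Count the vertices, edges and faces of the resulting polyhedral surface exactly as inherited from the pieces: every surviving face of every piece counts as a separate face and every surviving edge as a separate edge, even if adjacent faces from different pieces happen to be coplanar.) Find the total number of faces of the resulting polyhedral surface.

28

A heptagonal antiprism: V=14, E=28, F=16.
Attach a regular tetrahedron (V=4, E=6, F=4) along a 3-gon: merge 3 vertices and 3 edges, delete both glued faces → V=15, E=31, F=18.
Attach a hexagonal bipyramid (V=8, E=18, F=12) along a 3-gon: merge 3 vertices and 3 edges, delete both glued faces → V=20, E=46, F=28.
Check: V − E + F = 20 − 46 + 28 = 2.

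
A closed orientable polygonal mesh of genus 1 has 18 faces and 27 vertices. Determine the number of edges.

For a closed orientable surface of genus 1, χ = 2 − 2·1 = 0.
E = V + F − (0) = 27 + 18 − (0) = 45.

45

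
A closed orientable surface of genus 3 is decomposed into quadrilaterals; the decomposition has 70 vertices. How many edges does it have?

148

χ = 2 − 2·3 = -4, and every face is a square so 4F = 2E.
V − E + F = -4 with E = 4F/2 gives 70 − (4/2 − 1)·F = -4, so F = 74 and E = 148.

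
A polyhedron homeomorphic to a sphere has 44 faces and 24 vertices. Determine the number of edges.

Here V − E + F = 2.
E = V + F − (2) = 24 + 44 − (2) = 66.

66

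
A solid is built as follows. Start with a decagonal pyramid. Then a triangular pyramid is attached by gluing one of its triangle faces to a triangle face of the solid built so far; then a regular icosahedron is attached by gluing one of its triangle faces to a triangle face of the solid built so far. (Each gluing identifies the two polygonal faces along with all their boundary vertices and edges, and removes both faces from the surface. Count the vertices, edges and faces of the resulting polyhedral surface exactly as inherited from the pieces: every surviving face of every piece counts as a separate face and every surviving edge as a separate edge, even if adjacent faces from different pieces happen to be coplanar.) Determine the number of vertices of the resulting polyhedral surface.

21

A decagonal pyramid: V=11, E=20, F=11.
Attach a triangular pyramid (V=4, E=6, F=4) along a 3-gon: merge 3 vertices and 3 edges, delete both glued faces → V=12, E=23, F=13.
Attach a regular icosahedron (V=12, E=30, F=20) along a 3-gon: merge 3 vertices and 3 edges, delete both glued faces → V=21, E=50, F=31.
Check: V − E + F = 21 − 50 + 31 = 2.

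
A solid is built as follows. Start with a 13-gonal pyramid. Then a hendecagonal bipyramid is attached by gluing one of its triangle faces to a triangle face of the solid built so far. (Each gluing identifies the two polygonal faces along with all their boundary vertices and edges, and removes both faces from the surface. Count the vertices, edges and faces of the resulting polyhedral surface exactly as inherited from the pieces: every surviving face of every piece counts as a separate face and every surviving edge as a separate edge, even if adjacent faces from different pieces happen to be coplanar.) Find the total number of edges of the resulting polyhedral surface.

A 13-gonal pyramid: V=14, E=26, F=14.
Attach a hendecagonal bipyramid (V=13, E=33, F=22) along a 3-gon: merge 3 vertices and 3 edges, delete both glued faces → V=24, E=56, F=34.
Check: V − E + F = 24 − 56 + 34 = 2.

56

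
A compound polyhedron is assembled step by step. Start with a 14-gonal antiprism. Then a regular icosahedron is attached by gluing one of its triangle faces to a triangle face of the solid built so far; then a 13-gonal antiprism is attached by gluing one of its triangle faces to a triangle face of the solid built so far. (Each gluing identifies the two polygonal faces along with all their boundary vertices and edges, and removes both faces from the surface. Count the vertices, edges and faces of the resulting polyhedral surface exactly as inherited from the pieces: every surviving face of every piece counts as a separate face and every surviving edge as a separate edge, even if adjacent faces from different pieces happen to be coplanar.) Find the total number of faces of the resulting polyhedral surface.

A 14-gonal antiprism: V=28, E=56, F=30.
Attach a regular icosahedron (V=12, E=30, F=20) along a 3-gon: merge 3 vertices and 3 edges, delete both glued faces → V=37, E=83, F=48.
Attach a 13-gonal antiprism (V=26, E=52, F=28) along a 3-gon: merge 3 vertices and 3 edges, delete both glued faces → V=60, E=132, F=74.
Check: V − E + F = 60 − 132 + 74 = 2.

74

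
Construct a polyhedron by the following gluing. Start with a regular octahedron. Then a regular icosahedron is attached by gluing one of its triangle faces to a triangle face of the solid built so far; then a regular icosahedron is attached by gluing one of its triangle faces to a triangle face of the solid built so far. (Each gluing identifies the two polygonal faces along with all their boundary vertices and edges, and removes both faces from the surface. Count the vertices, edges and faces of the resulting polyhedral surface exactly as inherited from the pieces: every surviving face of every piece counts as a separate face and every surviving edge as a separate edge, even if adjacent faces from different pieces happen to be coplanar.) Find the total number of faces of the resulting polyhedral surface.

44

A regular octahedron: V=6, E=12, F=8.
Attach a regular icosahedron (V=12, E=30, F=20) along a 3-gon: merge 3 vertices and 3 edges, delete both glued faces → V=15, E=39, F=26.
Attach a regular icosahedron (V=12, E=30, F=20) along a 3-gon: merge 3 vertices and 3 edges, delete both glued faces → V=24, E=66, F=44.
Check: V − E + F = 24 − 66 + 44 = 2.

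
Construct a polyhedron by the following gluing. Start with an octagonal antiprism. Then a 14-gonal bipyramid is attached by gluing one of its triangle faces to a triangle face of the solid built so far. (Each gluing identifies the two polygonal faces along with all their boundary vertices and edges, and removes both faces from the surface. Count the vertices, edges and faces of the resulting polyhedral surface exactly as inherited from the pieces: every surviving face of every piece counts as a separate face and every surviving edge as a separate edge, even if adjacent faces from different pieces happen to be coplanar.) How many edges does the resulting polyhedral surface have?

71

An octagonal antiprism: V=16, E=32, F=18.
Attach a 14-gonal bipyramid (V=16, E=42, F=28) along a 3-gon: merge 3 vertices and 3 edges, delete both glued faces → V=29, E=71, F=44.
Check: V − E + F = 29 − 71 + 44 = 2.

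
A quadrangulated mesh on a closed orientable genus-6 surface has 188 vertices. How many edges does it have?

396

χ = 2 − 2·6 = -10, and every face is a square so 4F = 2E.
V − E + F = -10 with E = 4F/2 gives 188 − (4/2 − 1)·F = -10, so F = 198 and E = 396.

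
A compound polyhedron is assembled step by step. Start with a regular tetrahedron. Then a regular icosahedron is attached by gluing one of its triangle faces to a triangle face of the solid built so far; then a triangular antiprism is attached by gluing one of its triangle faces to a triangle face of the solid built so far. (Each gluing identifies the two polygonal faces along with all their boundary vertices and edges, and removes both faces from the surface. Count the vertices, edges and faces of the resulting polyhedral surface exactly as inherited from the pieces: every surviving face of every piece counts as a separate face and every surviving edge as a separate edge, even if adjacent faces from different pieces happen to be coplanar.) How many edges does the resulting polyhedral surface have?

42

A regular tetrahedron: V=4, E=6, F=4.
Attach a regular icosahedron (V=12, E=30, F=20) along a 3-gon: merge 3 vertices and 3 edges, delete both glued faces → V=13, E=33, F=22.
Attach a triangular antiprism (V=6, E=12, F=8) along a 3-gon: merge 3 vertices and 3 edges, delete both glued faces → V=16, E=42, F=28.
Check: V − E + F = 16 − 42 + 28 = 2.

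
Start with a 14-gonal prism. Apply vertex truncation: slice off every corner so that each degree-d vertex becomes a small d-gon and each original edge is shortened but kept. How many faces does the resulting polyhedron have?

The base solid has V = 28, E = 42, F = 16.
Truncation replaces each original edge-end by a new vertex, so V′ = 2E = 84.
Each original edge survives, and each old vertex of degree d contributes d new edges; summing degrees gives Σd = 2E, so E′ = E + 2E = 3E = 126.
Each original face survives and each original vertex becomes one new face: F′ = F + V = 44.

44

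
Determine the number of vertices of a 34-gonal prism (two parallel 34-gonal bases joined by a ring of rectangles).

68

A prism on an n-gon has two n-gon bases and n rectangular sides: V = 2·34 = 68, E = 3·34 = 102, F = 34 + 2 = 36.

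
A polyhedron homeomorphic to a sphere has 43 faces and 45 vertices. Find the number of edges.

86

Here V − E + F = 2.
E = V + F − (2) = 45 + 43 − (2) = 86.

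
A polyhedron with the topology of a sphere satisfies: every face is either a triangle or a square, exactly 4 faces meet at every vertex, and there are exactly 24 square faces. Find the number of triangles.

8

Let x be the number of triangles; then F = 24 + x.
Edge–face incidences: 2E = 4·24 + 3·x = 96 + 3x.
Every vertex has degree 4, so 4V = 2E.
Euler: V − E + F = 2 ⇒ (2E)/4 − E + (24 + x) = 2.
Multiply by 8: 2·(2E) − 4·(2E) + 8·(24 + x) = 16, i.e. 192 + 8x − 2·(96 + 3x) = 16.
Collecting terms: 2x = 16, so x = 8.
Then 2E = 96 + 3·8 = 120, so E = 60, V = 2E/4 = 30, F = 24 + 8 = 32.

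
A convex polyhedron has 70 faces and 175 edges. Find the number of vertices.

Here V − E + F = 2.
V = 2 + E − F = 2 + 175 − 70 = 107.

107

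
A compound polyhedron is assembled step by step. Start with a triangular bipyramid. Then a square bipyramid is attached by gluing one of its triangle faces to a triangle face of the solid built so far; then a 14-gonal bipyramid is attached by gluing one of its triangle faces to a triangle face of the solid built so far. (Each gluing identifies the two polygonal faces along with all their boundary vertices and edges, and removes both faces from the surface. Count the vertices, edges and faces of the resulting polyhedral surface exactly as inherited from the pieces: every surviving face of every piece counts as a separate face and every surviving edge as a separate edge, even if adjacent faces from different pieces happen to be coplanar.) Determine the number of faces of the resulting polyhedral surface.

38

A triangular bipyramid: V=5, E=9, F=6.
Attach a square bipyramid (V=6, E=12, F=8) along a 3-gon: merge 3 vertices and 3 edges, delete both glued faces → V=8, E=18, F=12.
Attach a 14-gonal bipyramid (V=16, E=42, F=28) along a 3-gon: merge 3 vertices and 3 edges, delete both glued faces → V=21, E=57, F=38.
Check: V − E + F = 21 − 57 + 38 = 2.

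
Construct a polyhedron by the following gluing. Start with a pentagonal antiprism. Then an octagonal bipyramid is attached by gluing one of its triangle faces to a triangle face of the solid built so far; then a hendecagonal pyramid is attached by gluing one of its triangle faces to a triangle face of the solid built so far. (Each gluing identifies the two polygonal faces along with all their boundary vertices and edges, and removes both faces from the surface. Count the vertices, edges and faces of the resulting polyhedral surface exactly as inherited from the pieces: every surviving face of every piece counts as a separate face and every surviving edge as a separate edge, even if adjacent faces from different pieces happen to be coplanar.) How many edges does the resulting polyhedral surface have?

60

A pentagonal antiprism: V=10, E=20, F=12.
Attach an octagonal bipyramid (V=10, E=24, F=16) along a 3-gon: merge 3 vertices and 3 edges, delete both glued faces → V=17, E=41, F=26.
Attach a hendecagonal pyramid (V=12, E=22, F=12) along a 3-gon: merge 3 vertices and 3 edges, delete both glued faces → V=26, E=60, F=36.
Check: V − E + F = 26 − 60 + 36 = 2.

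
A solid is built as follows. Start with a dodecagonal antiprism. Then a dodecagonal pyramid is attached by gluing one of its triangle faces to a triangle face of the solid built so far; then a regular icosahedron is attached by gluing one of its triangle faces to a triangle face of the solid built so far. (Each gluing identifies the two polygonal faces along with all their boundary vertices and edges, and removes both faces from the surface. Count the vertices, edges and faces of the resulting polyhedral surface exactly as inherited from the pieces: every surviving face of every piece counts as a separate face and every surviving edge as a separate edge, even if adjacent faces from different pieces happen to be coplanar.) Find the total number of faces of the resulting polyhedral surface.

55

A dodecagonal antiprism: V=24, E=48, F=26.
Attach a dodecagonal pyramid (V=13, E=24, F=13) along a 3-gon: merge 3 vertices and 3 edges, delete both glued faces → V=34, E=69, F=37.
Attach a regular icosahedron (V=12, E=30, F=20) along a 3-gon: merge 3 vertices and 3 edges, delete both glued faces → V=43, E=96, F=55.
Check: V − E + F = 43 − 96 + 55 = 2.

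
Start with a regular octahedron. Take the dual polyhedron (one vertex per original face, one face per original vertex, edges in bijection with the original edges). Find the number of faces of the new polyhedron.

The base solid has V = 6, E = 12, F = 8.
The dual swaps V and F and preserves E: V′ = F = 8, E′ = E = 12, F′ = V = 6.

6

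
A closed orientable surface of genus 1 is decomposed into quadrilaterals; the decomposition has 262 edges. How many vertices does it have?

χ = 2 − 2·1 = 0, and every face is a square so 4F = 2E.
F = 2E/4 = 131. Then V = 0 + E − F = 0 + 262 − 131 = 131.

131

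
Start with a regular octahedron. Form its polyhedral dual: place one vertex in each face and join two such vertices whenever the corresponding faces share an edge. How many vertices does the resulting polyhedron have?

8

The base solid has V = 6, E = 12, F = 8.
The dual swaps V and F and preserves E: V′ = F = 8, E′ = E = 12, F′ = V = 6.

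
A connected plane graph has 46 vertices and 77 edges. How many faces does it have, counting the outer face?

Euler's formula for a connected plane graph: V − E + F = 2, so F = 2 − 46 + 77 = 33.

33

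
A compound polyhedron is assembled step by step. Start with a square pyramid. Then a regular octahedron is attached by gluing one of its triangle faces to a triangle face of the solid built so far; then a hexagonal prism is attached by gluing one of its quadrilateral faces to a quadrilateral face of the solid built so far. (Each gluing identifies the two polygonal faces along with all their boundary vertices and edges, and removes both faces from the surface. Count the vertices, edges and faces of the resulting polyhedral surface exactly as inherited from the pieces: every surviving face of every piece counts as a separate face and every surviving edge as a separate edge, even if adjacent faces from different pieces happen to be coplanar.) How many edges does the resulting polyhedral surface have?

31

A square pyramid: V=5, E=8, F=5.
Attach a regular octahedron (V=6, E=12, F=8) along a 3-gon: merge 3 vertices and 3 edges, delete both glued faces → V=8, E=17, F=11.
Attach a hexagonal prism (V=12, E=18, F=8) along a 4-gon: merge 4 vertices and 4 edges, delete both glued faces → V=16, E=31, F=17.
Check: V − E + F = 16 − 31 + 17 = 2.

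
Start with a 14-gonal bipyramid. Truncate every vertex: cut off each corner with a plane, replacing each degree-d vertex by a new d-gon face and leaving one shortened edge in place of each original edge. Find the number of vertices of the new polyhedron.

84

The base solid has V = 16, E = 42, F = 28.
Truncation replaces each original edge-end by a new vertex, so V′ = 2E = 84.
Each original edge survives, and each old vertex of degree d contributes d new edges; summing degrees gives Σd = 2E, so E′ = E + 2E = 3E = 126.
Each original face survives and each original vertex becomes one new face: F′ = F + V = 44.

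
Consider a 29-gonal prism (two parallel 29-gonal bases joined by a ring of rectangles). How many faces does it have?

A prism on an n-gon has two n-gon bases and n rectangular sides: V = 2·29 = 58, E = 3·29 = 87, F = 29 + 2 = 31.

31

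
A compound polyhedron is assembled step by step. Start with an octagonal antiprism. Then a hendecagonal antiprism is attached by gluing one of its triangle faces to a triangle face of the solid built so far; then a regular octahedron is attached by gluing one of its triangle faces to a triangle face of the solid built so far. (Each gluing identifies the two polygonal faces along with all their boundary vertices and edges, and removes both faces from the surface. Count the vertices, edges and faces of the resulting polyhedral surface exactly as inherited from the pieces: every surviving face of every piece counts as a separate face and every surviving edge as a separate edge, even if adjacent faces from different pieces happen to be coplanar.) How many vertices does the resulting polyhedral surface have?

38

An octagonal antiprism: V=16, E=32, F=18.
Attach a hendecagonal antiprism (V=22, E=44, F=24) along a 3-gon: merge 3 vertices and 3 edges, delete both glued faces → V=35, E=73, F=40.
Attach a regular octahedron (V=6, E=12, F=8) along a 3-gon: merge 3 vertices and 3 edges, delete both glued faces → V=38, E=82, F=46.
Check: V − E + F = 38 − 82 + 46 = 2.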